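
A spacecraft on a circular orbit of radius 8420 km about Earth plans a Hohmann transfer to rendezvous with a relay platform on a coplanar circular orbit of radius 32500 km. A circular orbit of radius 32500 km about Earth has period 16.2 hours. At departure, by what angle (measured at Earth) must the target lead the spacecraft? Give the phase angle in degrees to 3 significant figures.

From Kepler's third law T² = 4π²r³/μ at r = 32500 km, T = 16.2 hours = 16.2 × 3600 s = 58320 s: μ = 4π²r³/T² = 3.98451×10^5 km³/s².
Semi-major axis of the transfer orbit: a_t = (8420 + 32500)/2 = 20460 km.
Transfer time t = π√(a_t³/μ) = 14570 s.
The target's mean motion on its circular orbit is ω₂ = √(μ/r₂³) = 1.077×10^-4 rad/s.
Angle swept by the target during transfer: ω₂·t = 1.5692 rad = 89.91°.
The spacecraft traverses 180° on the transfer ellipse, so the target must lead by 180° − 89.91° = 90.1°.

φ = 90.1°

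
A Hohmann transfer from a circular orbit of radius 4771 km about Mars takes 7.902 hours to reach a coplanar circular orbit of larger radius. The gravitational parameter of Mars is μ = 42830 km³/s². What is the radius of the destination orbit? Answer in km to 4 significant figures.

r₂ = 25630 km

Transfer time t = 7.902 hours = 28447.2 s, and t = π√(a_t³/μ).
So a_t = (μ t²/π²)^(1/3) = (42830 × (28447.2)² / π²)^(1/3) = 15200 km.
Since a_t = (r₁ + r₂)/2, r₂ = 2a_t − r₁ = 2×15200 − 4771 = 25629 km.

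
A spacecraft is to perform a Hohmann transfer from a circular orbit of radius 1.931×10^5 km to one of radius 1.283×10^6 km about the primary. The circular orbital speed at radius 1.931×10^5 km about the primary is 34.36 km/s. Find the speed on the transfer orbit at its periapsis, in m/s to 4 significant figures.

From the circular-orbit relation v² = μ/r at r = 1.931×10^5 km: μ = v²r = (34.36)² × 1.931×10^5 = 2.27976×10^8 km³/s².
Semi-major axis of the transfer orbit: a_t = (1.931×10^5 + 1.283×10^6)/2 = 7.3805×10^5 km.
At periapsis, r = 1.931×10^5 km.
Vis-viva: v = √[μ(2/r − 1/a_t)] = √[2.27976×10^8 × (2/1.931×10^5 − 1/7.3805×10^5)] = 45.30 km/s.

v = 45300 m/s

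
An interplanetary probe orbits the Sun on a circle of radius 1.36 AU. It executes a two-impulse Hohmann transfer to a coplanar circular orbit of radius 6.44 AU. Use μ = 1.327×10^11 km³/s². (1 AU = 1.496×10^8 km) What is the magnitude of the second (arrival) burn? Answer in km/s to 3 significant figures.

Δv₂ = 4.81 km/s

In km: r₁ = 1.36 × 1.496×10^8 = 2.03456×10^8 km; r₂ = 6.44 × 1.496×10^8 = 9.63424×10^8 km.
Semi-major axis of the transfer orbit: a_t = (2.03456×10^8 + 9.63424×10^8)/2 = 5.8344×10^8 km.
On the circular orbit at r = 9.63424×10^8 km, v_c = √(μ/r) = 11.7362 km/s.
Vis-viva on the transfer ellipse at r = 9.63424×10^8 km gives v_t = √[μ(2/r − 1/a_t)] = 6.93049 km/s.
Δv₂ = |v_t − v_c| = |6.93049 − 11.7362| = 4.806 km/s.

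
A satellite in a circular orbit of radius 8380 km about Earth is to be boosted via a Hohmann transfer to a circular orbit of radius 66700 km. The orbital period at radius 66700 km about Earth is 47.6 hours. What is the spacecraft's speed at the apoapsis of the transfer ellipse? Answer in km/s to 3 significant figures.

v = 1.16 km/s

From Kepler's third law T² = 4π²r³/μ at r = 66700 km, T = 47.6 hours = 47.6 × 3600 s = 1.7136×10^5 s: μ = 4π²r³/T² = 3.98950×10^5 km³/s².
Semi-major axis of the transfer orbit: a_t = (8380 + 66700)/2 = 37540 km.
The apoapsis of the transfer ellipse is at r = 66700 km.
Vis-viva: v = √[μ(2/r − 1/a_t)] = √[3.98950×10^5 × (2/66700 − 1/37540)] = 1.156 km/s.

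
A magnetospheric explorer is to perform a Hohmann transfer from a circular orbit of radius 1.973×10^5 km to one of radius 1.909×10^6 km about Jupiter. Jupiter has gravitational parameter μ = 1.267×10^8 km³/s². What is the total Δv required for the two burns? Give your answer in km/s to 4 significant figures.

Δv = 13.40 km/s

Transfer-ellipse semi-major axis a_t = (r₁ + r₂)/2 = (1.973×10^5 + 1.909×10^6)/2 = 1.05315×10^6 km.
At r₁ the circular-orbit speed is v₁ = √(μ/r₁) = 25.341 km/s.
Transfer-orbit speed at r₁ (vis-viva equation): v_p = √[μ(2/r₁ − 1/a_t)] = 34.118 km/s.
First burn Δv₁ = |v_p − v₁| = 8.777 km/s.
Circular speed at r₂: v₂ = √(μ/r₂) = 8.147 km/s.
Transfer-orbit speed at r₂: v_a = √[μ(2/r₂ − 1/a_t)] = 3.526 km/s.
Second burn Δv₂ = |v₂ − v_a| = 4.621 km/s.
Total Δv = Δv₁ + Δv₂ = 13.40 km/s.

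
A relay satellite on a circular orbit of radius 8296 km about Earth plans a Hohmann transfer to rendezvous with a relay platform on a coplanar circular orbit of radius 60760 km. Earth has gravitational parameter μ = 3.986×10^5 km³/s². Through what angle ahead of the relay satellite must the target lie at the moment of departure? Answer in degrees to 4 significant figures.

φ = 102.9°

Semi-major axis of the transfer orbit: a_t = (8296 + 60760)/2 = 34528 km.
Transfer time t = π√(a_t³/μ) = 31930 s.
Target angular speed ω₂ = √(μ/r₂³) = 4.215×10^-5 rad/s.
Angle swept by the target during transfer: ω₂·t = 1.3458 rad = 77.11°.
The relay satellite traverses 180° on the transfer ellipse, so the target must lead by 180° − 77.11° = 102.9°.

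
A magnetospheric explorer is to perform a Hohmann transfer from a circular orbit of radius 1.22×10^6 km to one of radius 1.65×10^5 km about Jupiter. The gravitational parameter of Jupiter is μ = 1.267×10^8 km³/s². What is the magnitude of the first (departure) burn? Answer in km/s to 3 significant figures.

The Hohmann ellipse has a_t = (r₁ + r₂)/2 = 6.925×10^5 km.
On the circular orbit at r = 1.220×10^6 km, v_c = √(μ/r) = 10.19 km/s.
Transfer-orbit speed at the same r (vis-viva, a = a_t): v_t = √[μ(2/r − 1/a_t)] = 4.974 km/s.
Δv₁ = |v_t − v_c| = |4.974 − 10.19| = 5.216 km/s.

Δv₁ = 5.22 km/s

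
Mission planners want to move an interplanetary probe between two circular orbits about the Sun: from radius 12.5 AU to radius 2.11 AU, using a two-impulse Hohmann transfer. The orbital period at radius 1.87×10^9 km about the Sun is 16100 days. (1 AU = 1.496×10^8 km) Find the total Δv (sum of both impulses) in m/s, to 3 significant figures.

Δv = 10200 m/s

From Kepler's third law T² = 4π²r³/μ at r = 1.87×10^9 km, T = 16100 days = 16100 × 86400 s = 1.39104×10^9 s: μ = 4π²r³/T² = 1.33415×10^11 km³/s².
In km: r₁ = 12.5 × 1.496×10^8 = 1.870×10^9 km; r₂ = 2.11 × 1.496×10^8 = 3.15656×10^8 km.
Transfer-ellipse semi-major axis a_t = (r₁ + r₂)/2 = (1.870×10^9 + 3.15656×10^8)/2 = 1.092828×10^9 km.
Circular speed at r₁: v₁ = √(μ/r₁) = √(1.33415×10^11/1.870×10^9) = 8.447 km/s.
Transfer-orbit speed at r₁ (vis-viva equation): v_a = √[μ(2/r₁ − 1/a_t)] = 4.540 km/s.
First burn Δv₁ = |v_a − v₁| = 3.907 km/s.
Circular speed at r₂: v₂ = √(μ/r₂) = 20.559 km/s.
Transfer-orbit speed at r₂: v_p = √[μ(2/r₂ − 1/a_t)] = 26.893 km/s.
Second burn Δv₂ = |v₂ − v_p| = 6.334 km/s.
Total Δv = Δv₁ + Δv₂ = 10.24 km/s.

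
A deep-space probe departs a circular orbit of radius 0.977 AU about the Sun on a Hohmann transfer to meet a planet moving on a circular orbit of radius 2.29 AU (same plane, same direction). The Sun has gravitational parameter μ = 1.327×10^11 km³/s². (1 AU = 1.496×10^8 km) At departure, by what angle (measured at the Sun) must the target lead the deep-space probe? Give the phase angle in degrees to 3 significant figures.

φ = 71.6°

In km: r₁ = 0.977 × 1.496×10^8 = 1.461592×10^8 km; r₂ = 2.29 × 1.496×10^8 = 3.42584×10^8 km.
Semi-major axis of the transfer orbit: a_t = (1.461592×10^8 + 3.42584×10^8)/2 = 2.443716×10^8 km.
Transfer time t = π√(a_t³/μ) = 3.2945×10^7 s.
Target angular speed ω₂ = √(μ/r₂³) = 5.7449×10^-8 rad/s.
Angle swept by the target during transfer: ω₂·t = 1.8927 rad = 108.4°.
Arrival is 180° from departure on the ellipse, so φ = 180° − 108.4° = 71.6°.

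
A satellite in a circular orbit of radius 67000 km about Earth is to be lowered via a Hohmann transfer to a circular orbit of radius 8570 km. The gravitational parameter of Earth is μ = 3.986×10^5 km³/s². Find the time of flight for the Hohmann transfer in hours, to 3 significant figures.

t = 10.2 hours

The Hohmann ellipse has a_t = (r₁ + r₂)/2 = 37785 km.
Transfer time t = π√(a_t³/μ) = π√((37785)³ / 3.986×10^5) = 36550 s.
Converting: 36550 s ÷ 3600 s/hour = 10.2 hours.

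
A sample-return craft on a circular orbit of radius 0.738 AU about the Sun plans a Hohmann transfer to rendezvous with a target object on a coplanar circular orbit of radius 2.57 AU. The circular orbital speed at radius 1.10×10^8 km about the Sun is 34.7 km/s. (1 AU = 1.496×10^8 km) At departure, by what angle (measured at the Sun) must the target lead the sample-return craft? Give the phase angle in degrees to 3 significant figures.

φ = 87.1°

From the circular-orbit relation v² = μ/r at r = 1.10×10^8 km: μ = v²r = (34.7)² × 1.10×10^8 = 1.32450×10^11 km³/s².
In km: r₁ = 0.738 × 1.496×10^8 = 1.104048×10^8 km; r₂ = 2.57 × 1.496×10^8 = 3.84472×10^8 km.
Semi-major axis of the transfer orbit: a_t = (1.104048×10^8 + 3.84472×10^8)/2 = 2.474384×10^8 km.
The half-period of the transfer ellipse is t = π√(a_t³/μ) = 3.360×10^7 s.
Target angular speed ω₂ = √(μ/r₂³) = 4.828×10^-8 rad/s.
Angle swept by the target during transfer: ω₂·t = 1.622 rad = 92.93°.
Arrival is 180° from departure on the ellipse, so φ = 180° − 92.93° = 87.1°.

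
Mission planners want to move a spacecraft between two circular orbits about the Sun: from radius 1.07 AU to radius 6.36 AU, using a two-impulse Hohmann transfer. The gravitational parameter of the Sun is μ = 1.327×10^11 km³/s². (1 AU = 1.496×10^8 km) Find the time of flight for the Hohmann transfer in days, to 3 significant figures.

In km: r₁ = 1.07 × 1.496×10^8 = 1.60072×10^8 km; r₂ = 6.36 × 1.496×10^8 = 9.51456×10^8 km.
Semi-major axis of the transfer orbit: a_t = (1.60072×10^8 + 9.51456×10^8)/2 = 5.55764×10^8 km.
By Kepler's third law the transfer-orbit period is T = 2π√(a_t³/μ), so t = T/2 = 1.130×10^8 s.
Converting: 1.130×10^8 s ÷ 86400 s/day = 1310 days.

t = 1310 days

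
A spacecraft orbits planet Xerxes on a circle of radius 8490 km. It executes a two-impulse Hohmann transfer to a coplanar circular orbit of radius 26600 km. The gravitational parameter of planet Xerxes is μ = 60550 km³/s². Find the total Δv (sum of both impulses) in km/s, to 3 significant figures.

Semi-major axis of the transfer orbit: a_t = (8490 + 26600)/2 = 17545 km.
Circular speed at r₁: v₁ = √(μ/r₁) = √(60550/8490) = 2.6706 km/s.
Transfer-orbit speed at r₁ (v² = μ(2/r − 1/a)): v_p = √[μ(2/r₁ − 1/a_t)] = 3.2883 km/s.
First burn Δv₁ = |v_p − v₁| = 0.6177 km/s.
Circular speed at r₂: v₂ = √(μ/r₂) = 1.5087 km/s.
Transfer-orbit speed at r₂: v_a = √[μ(2/r₂ − 1/a_t)] = 1.0495 km/s.
Second burn Δv₂ = |v₂ − v_a| = 0.4592 km/s.
Total Δv = Δv₁ + Δv₂ = 1.077 km/s.

Δv = 1.08 km/s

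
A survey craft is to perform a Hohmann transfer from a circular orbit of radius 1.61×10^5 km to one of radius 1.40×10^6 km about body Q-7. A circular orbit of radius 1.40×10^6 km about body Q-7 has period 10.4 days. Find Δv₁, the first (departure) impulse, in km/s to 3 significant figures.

From Kepler's third law T² = 4π²r³/μ at r = 1.40×10^6 km, T = 10.4 days = 10.4 × 86400 s = 8.9856×10^5 s: μ = 4π²r³/T² = 1.34168×10^8 km³/s².
Semi-major axis of the transfer orbit: a_t = (1.610×10^5 + 1.400×10^6)/2 = 7.805×10^5 km.
On the circular orbit at r = 1.610×10^5 km, v_c = √(μ/r) = 28.8677 km/s.
Vis-viva on the transfer ellipse at r = 1.610×10^5 km gives v_t = √[μ(2/r − 1/a_t)] = 38.6625 km/s.
Δv₁ = |v_t − v_c| = |38.6625 − 28.8677| = 9.795 km/s.

Δv₁ = 9.79 km/s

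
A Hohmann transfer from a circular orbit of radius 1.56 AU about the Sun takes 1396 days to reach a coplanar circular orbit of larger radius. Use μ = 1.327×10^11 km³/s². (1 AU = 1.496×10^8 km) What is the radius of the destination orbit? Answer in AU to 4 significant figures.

In km: r₁ = 1.56 × 1.496×10^8 = 2.33376×10^8 km.
Transfer time t = 1396 days = 1.206144×10^8 s, and t = π√(a_t³/μ).
So a_t = (μ t²/π²)^(1/3) = (1.327×10^11 × (1.206144×10^8)² / π²)^(1/3) = 5.8048×10^8 km.
Since a_t = (r₁ + r₂)/2, r₂ = 2a_t − r₁ = 2×5.8048×10^8 − 2.33376×10^8 = 9.27584×10^8 km.
In AU: r₂ = 9.27584×10^8 / 1.496×10^8 = 6.200 AU.

r₂ = 6.200 AU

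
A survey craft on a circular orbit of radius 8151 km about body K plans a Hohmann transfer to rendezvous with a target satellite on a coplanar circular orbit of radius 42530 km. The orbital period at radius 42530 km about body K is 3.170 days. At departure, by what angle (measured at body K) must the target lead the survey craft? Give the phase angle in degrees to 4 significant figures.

From Kepler's third law T² = 4π²r³/μ at r = 42530 km, T = 3.170 days = 3.170 × 86400 s = 2.73888×10^5 s: μ = 4π²r³/T² = 40485.5 km³/s².
Transfer-ellipse semi-major axis a_t = (r₁ + r₂)/2 = (8151 + 42530)/2 = 25340.5 km.
Transfer time t = π√(a_t³/μ) = 62980 s.
Target angular speed ω₂ = √(μ/r₂³) = 2.294×10^-5 rad/s.
Angle swept by the target during transfer: ω₂·t = 1.445 rad = 82.79°.
Arrival is 180° from departure on the ellipse, so φ = 180° − 82.79° = 97.21°.

φ = 97.21°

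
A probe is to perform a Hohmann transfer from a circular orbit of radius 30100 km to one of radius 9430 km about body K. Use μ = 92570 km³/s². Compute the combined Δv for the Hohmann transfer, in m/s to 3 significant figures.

Δv = 1280 m/s

The Hohmann ellipse has a_t = (r₁ + r₂)/2 = 19765 km.
Circular speed at r₁: v₁ = √(μ/r₁) = √(92570/30100) = 1.7537 km/s.
On the transfer ellipse at r₁, vis-viva equation gives v_a = √[μ(2/r₁ − 1/a_t)] = 1.2113 km/s.
First burn Δv₁ = |v_a − v₁| = 0.5424 km/s.
At r₂, v₂ = √(μ/r₂) = 3.13314 km/s.
Transfer-orbit speed at r₂: v_p = √[μ(2/r₂ − 1/a_t)] = 3.86647 km/s.
Second burn Δv₂ = |v₂ − v_p| = 0.7333 km/s.
Δv = Δv₁ + Δv₂ = 0.5424 + 0.7333 = 1.276 km/s.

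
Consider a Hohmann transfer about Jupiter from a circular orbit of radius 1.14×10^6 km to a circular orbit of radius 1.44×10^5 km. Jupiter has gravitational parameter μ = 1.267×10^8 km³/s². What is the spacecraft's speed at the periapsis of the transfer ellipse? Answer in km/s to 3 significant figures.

Transfer-ellipse semi-major axis a_t = (r₁ + r₂)/2 = (1.140×10^6 + 1.440×10^5)/2 = 6.420×10^5 km.
The periapsis of the transfer ellipse is at r = 1.440×10^5 km.
From the vis-viva equation, v = √[μ(2/r − 1/a_t)] = 39.53 km/s.

v = 39.5 km/s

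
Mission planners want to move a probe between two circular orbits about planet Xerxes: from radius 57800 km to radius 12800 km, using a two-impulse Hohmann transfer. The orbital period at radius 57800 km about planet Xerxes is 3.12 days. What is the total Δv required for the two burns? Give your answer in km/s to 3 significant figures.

Δv = 1.34 km/s

From Kepler's third law T² = 4π²r³/μ at r = 57800 km, T = 3.12 days = 3.12 × 86400 s = 2.69568×10^5 s: μ = 4π²r³/T² = 1.04908×10^5 km³/s².
Transfer-ellipse semi-major axis a_t = (r₁ + r₂)/2 = (57800 + 12800)/2 = 35300 km.
At r₁ the circular-orbit speed is v₁ = √(μ/r₁) = 1.34722 km/s.
On the transfer ellipse at r₁, vis-viva equation gives v_a = √[μ(2/r₁ − 1/a_t)] = 0.811254 km/s.
First burn Δv₁ = |v_a − v₁| = 0.53597 km/s.
At r₂, v₂ = √(μ/r₂) = 2.86285 km/s.
Transfer-orbit speed at r₂: v_p = √[μ(2/r₂ − 1/a_t)] = 3.66332 km/s.
Second burn Δv₂ = |v₂ − v_p| = 0.80047 km/s.
Δv = Δv₁ + Δv₂ = 0.53597 + 0.80047 = 1.336 km/s.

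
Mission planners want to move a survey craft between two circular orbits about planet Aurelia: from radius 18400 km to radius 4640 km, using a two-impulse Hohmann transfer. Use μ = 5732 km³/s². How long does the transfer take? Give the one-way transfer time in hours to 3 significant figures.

Semi-major axis of the transfer orbit: a_t = (18400 + 4640)/2 = 11520 km.
By Kepler's third law the transfer-orbit period is T = 2π√(a_t³/μ), so t = T/2 = 51310 s.
Converting: 51310 s ÷ 3600 s/hour = 14.3 hours.

t = 14.3 hours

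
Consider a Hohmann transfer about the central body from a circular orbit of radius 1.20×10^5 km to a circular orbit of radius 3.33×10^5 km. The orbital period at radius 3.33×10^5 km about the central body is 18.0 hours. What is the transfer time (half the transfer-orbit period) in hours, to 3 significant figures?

From Kepler's third law T² = 4π²r³/μ at r = 3.33×10^5 km, T = 18.0 hours = 18.0 × 3600 s = 64800 s: μ = 4π²r³/T² = 3.47170×10^8 km³/s².
Semi-major axis of the transfer orbit: a_t = (1.200×10^5 + 3.330×10^5)/2 = 2.265×10^5 km.
Transfer time t = π√(a_t³/μ) = π√((2.265×10^5)³ / 3.47170×10^8) = 18180 s.
Converting: 18180 s ÷ 3600 s/hour = 5.05 hours.

t = 5.05 hours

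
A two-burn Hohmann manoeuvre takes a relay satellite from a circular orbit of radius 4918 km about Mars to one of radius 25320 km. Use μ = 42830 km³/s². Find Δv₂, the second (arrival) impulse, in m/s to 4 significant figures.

The Hohmann ellipse has a_t = (r₁ + r₂)/2 = 15119 km.
Circular speed at r = 25320 km: v_c = √(μ/r) = 1.3006 km/s.
Transfer-orbit speed at the same r (vis-viva, a = a_t): v_t = √[μ(2/r − 1/a_t)] = 0.74178 km/s.
Δv₂ = |v_t − v_c| = |0.74178 − 1.3006| = 0.5588 km/s.

Δv₂ = 558.8 m/s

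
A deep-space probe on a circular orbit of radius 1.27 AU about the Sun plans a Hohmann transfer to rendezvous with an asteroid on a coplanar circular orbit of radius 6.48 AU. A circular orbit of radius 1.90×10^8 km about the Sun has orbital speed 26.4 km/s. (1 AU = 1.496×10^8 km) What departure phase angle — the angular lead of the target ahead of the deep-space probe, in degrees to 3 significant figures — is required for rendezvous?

φ = 96.8°

From the circular-orbit relation v² = μ/r at r = 1.90×10^8 km: μ = v²r = (26.4)² × 1.90×10^8 = 1.32422×10^11 km³/s².
In km: r₁ = 1.27 × 1.496×10^8 = 1.89992×10^8 km; r₂ = 6.48 × 1.496×10^8 = 9.69408×10^8 km.
The Hohmann ellipse has a_t = (r₁ + r₂)/2 = 5.797×10^8 km.
Transfer time t = π√(a_t³/μ) = 1.20496×10^8 s.
Target angular speed ω₂ = √(μ/r₂³) = 1.20565×10^-8 rad/s.
Angle swept by the target during transfer: ω₂·t = 1.4528 rad = 83.24°.
Arrival is 180° from departure on the ellipse, so φ = 180° − 83.24° = 96.8°.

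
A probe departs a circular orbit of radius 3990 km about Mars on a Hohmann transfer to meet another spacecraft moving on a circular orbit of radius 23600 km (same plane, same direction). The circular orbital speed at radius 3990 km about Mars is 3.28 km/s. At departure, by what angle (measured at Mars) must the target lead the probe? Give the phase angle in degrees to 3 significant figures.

φ = 99.6°

From the circular-orbit relation v² = μ/r at r = 3990 km: μ = v²r = (3.28)² × 3990 = 42926.0 km³/s².
The Hohmann ellipse has a_t = (r₁ + r₂)/2 = 13795 km.
The half-period of the transfer ellipse is t = π√(a_t³/μ) = 24570 s.
The target's mean motion on its circular orbit is ω₂ = √(μ/r₂³) = 5.715×10^-5 rad/s.
Angle swept by the target during transfer: ω₂·t = 1.404 rad = 80.44°.
The probe traverses 180° on the transfer ellipse, so the target must lead by 180° − 80.44° = 99.6°.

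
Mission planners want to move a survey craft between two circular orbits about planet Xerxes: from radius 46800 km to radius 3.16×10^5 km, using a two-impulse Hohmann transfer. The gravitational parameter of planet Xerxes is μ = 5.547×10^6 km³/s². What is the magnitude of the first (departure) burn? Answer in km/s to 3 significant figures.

Transfer-ellipse semi-major axis a_t = (r₁ + r₂)/2 = (46800 + 3.160×10^5)/2 = 1.814×10^5 km.
Circular speed at r = 46800 km: v_c = √(μ/r) = 10.887 km/s.
Transfer-orbit speed at the same r (vis-viva, a = a_t): v_t = √[μ(2/r − 1/a_t)] = 14.369 km/s.
Δv₁ = |v_t − v_c| = |14.369 − 10.887| = 3.482 km/s.

Δv₁ = 3.48 km/s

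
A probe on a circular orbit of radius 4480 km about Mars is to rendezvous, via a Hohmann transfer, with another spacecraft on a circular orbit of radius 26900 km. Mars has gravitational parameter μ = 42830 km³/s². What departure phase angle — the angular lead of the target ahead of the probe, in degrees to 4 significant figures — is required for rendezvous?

The Hohmann ellipse has a_t = (r₁ + r₂)/2 = 15690 km.
The half-period of the transfer ellipse is t = π√(a_t³/μ) = 29833.9 s.
The target's mean motion on its circular orbit is ω₂ = √(μ/r₂³) = 4.69079×10^-5 rad/s.
Angle swept by the target during transfer: ω₂·t = 1.3994 rad = 80.18°.
Arrival is 180° from departure on the ellipse, so φ = 180° − 80.18° = 99.82°.

φ = 99.82°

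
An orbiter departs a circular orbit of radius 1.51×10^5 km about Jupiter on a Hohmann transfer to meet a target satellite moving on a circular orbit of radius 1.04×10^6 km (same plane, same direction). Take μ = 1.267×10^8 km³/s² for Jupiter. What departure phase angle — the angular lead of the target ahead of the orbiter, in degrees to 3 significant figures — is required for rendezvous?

Semi-major axis of the transfer orbit: a_t = (1.510×10^5 + 1.040×10^6)/2 = 5.955×10^5 km.
Transfer time t = π√(a_t³/μ) = 1.2826×10^5 s.
The target's mean motion on its circular orbit is ω₂ = √(μ/r₂³) = 1.0613×10^-5 rad/s.
Angle swept by the target during transfer: ω₂·t = 1.3612 rad = 77.99°.
The orbiter traverses 180° on the transfer ellipse, so the target must lead by 180° − 77.99° = 102°.

φ = 102°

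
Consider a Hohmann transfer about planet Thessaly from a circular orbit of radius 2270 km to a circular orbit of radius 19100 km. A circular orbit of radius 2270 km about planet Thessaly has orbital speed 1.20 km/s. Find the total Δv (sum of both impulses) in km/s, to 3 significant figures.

From the circular-orbit relation v² = μ/r at r = 2270 km: μ = v²r = (1.20)² × 2270 = 3268.80 km³/s².
Semi-major axis of the transfer orbit: a_t = (2270 + 19100)/2 = 10685 km.
At r₁ the circular-orbit speed is v₁ = √(μ/r₁) = 1.2000 km/s.
Transfer-orbit speed at r₁ (vis-viva): v_p = √[μ(2/r₁ − 1/a_t)] = 1.6044 km/s.
First burn Δv₁ = |v_p − v₁| = 0.4044 km/s.
Circular speed at r₂: v₂ = √(μ/r₂) = 0.4137 km/s.
Transfer-orbit speed at r₂: v_a = √[μ(2/r₂ − 1/a_t)] = 0.1907 km/s.
Second burn Δv₂ = |v₂ − v_a| = 0.2230 km/s.
Total Δv = Δv₁ + Δv₂ = 0.6274 km/s.

Δv = 0.627 km/s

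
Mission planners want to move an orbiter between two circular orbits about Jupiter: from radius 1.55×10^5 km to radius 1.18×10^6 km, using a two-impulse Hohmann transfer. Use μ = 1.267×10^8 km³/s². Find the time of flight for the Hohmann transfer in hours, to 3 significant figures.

The Hohmann ellipse has a_t = (r₁ + r₂)/2 = 6.675×10^5 km.
By Kepler's third law the transfer-orbit period is T = 2π√(a_t³/μ), so t = T/2 = 1.522×10^5 s.
Converting: 1.522×10^5 s ÷ 3600 s/hour = 42.3 hours.

t = 42.3 hours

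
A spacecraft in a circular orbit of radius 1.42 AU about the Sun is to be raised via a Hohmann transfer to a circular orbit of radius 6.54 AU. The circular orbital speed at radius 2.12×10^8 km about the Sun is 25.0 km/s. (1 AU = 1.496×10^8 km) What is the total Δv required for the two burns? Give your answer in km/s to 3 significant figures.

From the circular-orbit relation v² = μ/r at r = 2.12×10^8 km: μ = v²r = (25.0)² × 2.12×10^8 = 1.32500×10^11 km³/s².
In km: r₁ = 1.42 × 1.496×10^8 = 2.12432×10^8 km; r₂ = 6.54 × 1.496×10^8 = 9.78384×10^8 km.
Semi-major axis of the transfer orbit: a_t = (2.12432×10^8 + 9.78384×10^8)/2 = 5.95408×10^8 km.
Circular speed at r₁: v₁ = √(μ/r₁) = √(1.32500×10^11/2.12432×10^8) = 24.97 km/s.
Transfer-orbit speed at r₁ (vis-viva): v_p = √[μ(2/r₁ − 1/a_t)] = 32.01 km/s.
First burn Δv₁ = |v_p − v₁| = 7.040 km/s.
At r₂, v₂ = √(μ/r₂) = 11.637 km/s.
Transfer-orbit speed at r₂: v_a = √[μ(2/r₂ − 1/a_t)] = 6.9511 km/s.
Second burn Δv₂ = |v₂ − v_a| = 4.686 km/s.
Δv = Δv₁ + Δv₂ = 7.040 + 4.686 = 11.73 km/s.

Δv = 11.7 km/s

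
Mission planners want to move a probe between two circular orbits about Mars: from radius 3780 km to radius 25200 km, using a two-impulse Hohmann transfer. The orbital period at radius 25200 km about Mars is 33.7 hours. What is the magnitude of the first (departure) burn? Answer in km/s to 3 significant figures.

Δv₁ = 1.07 km/s

From Kepler's third law T² = 4π²r³/μ at r = 25200 km, T = 33.7 hours = 33.7 × 3600 s = 1.2132×10^5 s: μ = 4π²r³/T² = 42923.6 km³/s².
The Hohmann ellipse has a_t = (r₁ + r₂)/2 = 14490 km.
Circular speed at r = 3780 km: v_c = √(μ/r) = 3.370 km/s.
Vis-viva on the transfer ellipse at r = 3780 km gives v_t = √[μ(2/r − 1/a_t)] = 4.444 km/s.
Δv₁ = |v_t − v_c| = |4.444 − 3.370| = 1.074 km/s.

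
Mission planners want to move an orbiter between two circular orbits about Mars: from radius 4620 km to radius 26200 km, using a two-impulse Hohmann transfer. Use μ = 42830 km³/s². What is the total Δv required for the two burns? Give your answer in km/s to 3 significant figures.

The Hohmann ellipse has a_t = (r₁ + r₂)/2 = 15410 km.
Circular speed at r₁: v₁ = √(μ/r₁) = √(42830/4620) = 3.0448 km/s.
Transfer-orbit speed at r₁ (vis-viva equation): v_p = √[μ(2/r₁ − 1/a_t)] = 3.9701 km/s.
First burn Δv₁ = |v_p − v₁| = 0.9253 km/s.
Circular speed at r₂: v₂ = √(μ/r₂) = 1.2786 km/s.
Transfer-orbit speed at r₂: v_a = √[μ(2/r₂ − 1/a_t)] = 0.70007 km/s.
Second burn Δv₂ = |v₂ − v_a| = 0.5785 km/s.
Total Δv = Δv₁ + Δv₂ = 1.504 km/s.

Δv = 1.50 km/s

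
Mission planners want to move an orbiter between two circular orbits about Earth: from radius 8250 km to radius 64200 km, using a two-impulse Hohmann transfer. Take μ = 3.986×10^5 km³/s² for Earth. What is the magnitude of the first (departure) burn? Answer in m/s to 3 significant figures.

Δv₁ = 2300 m/s

Transfer-ellipse semi-major axis a_t = (r₁ + r₂)/2 = (8250 + 64200)/2 = 36225 km.
On the circular orbit at r = 8250 km, v_c = √(μ/r) = 6.9509 km/s.
Transfer-orbit speed at the same r (vis-viva, a = a_t): v_t = √[μ(2/r − 1/a_t)] = 9.2535 km/s.
Δv₁ = |v_t − v_c| = |9.2535 − 6.9509| = 2.303 km/s.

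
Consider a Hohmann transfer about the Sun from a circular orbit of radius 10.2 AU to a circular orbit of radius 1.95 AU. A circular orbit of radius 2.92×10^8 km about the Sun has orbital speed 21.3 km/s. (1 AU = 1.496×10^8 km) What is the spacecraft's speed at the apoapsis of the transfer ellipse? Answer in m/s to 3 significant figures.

v = 5280 m/s

From the circular-orbit relation v² = μ/r at r = 2.92×10^8 km: μ = v²r = (21.3)² × 2.92×10^8 = 1.32477×10^11 km³/s².
In km: r₁ = 10.2 × 1.496×10^8 = 1.52592×10^9 km; r₂ = 1.95 × 1.496×10^8 = 2.9172×10^8 km.
The Hohmann ellipse has a_t = (r₁ + r₂)/2 = 9.0882×10^8 km.
The apoapsis of the transfer ellipse is at r = 1.52592×10^9 km.
Applying v² = μ(2/r − 1/a_t): v = 5.279 km/s.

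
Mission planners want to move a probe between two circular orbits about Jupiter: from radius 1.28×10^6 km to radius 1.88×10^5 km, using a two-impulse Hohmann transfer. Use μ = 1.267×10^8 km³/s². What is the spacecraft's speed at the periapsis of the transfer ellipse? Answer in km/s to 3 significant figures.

v = 34.3 km/s

Transfer-ellipse semi-major axis a_t = (r₁ + r₂)/2 = (1.280×10^6 + 1.880×10^5)/2 = 7.340×10^5 km.
At periapsis, r = 1.880×10^5 km.
Applying v² = μ(2/r − 1/a_t): v = 34.28 km/s.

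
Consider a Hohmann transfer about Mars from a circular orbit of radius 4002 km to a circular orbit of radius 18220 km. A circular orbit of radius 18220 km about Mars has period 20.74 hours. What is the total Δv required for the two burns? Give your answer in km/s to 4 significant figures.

From Kepler's third law T² = 4π²r³/μ at r = 18220 km, T = 20.74 hours = 20.74 × 3600 s = 74664 s: μ = 4π²r³/T² = 42833.4 km³/s².
Semi-major axis of the transfer orbit: a_t = (4002 + 18220)/2 = 11111 km.
At r₁ the circular-orbit speed is v₁ = √(μ/r₁) = 3.27154 km/s.
On the transfer ellipse at r₁, v² = μ(2/r − 1/a) gives v_p = √[μ(2/r₁ − 1/a_t)] = 4.18938 km/s.
First burn Δv₁ = |v_p − v₁| = 0.9178 km/s.
At r₂, v₂ = √(μ/r₂) = 1.5333 km/s.
Transfer-orbit speed at r₂: v_a = √[μ(2/r₂ − 1/a_t)] = 0.92019 km/s.
Second burn Δv₂ = |v₂ − v_a| = 0.6131 km/s.
Total Δv = Δv₁ + Δv₂ = 1.531 km/s.

Δv = 1.531 km/s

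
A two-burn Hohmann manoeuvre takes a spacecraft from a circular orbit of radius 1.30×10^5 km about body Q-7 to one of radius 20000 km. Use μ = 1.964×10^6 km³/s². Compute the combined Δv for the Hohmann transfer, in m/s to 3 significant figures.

Transfer-ellipse semi-major axis a_t = (r₁ + r₂)/2 = (1.300×10^5 + 20000)/2 = 75000 km.
At r₁ the circular-orbit speed is v₁ = √(μ/r₁) = 3.887 km/s.
On the transfer ellipse at r₁, vis-viva gives v_a = √[μ(2/r₁ − 1/a_t)] = 2.007 km/s.
First burn Δv₁ = |v_a − v₁| = 1.880 km/s.
At r₂, v₂ = √(μ/r₂) = 9.9096 km/s.
Transfer-orbit speed at r₂: v_p = √[μ(2/r₂ − 1/a_t)] = 13.047 km/s.
Second burn Δv₂ = |v₂ − v_p| = 3.137 km/s.
Total Δv = Δv₁ + Δv₂ = 5.017 km/s.

Δv = 5020 m/s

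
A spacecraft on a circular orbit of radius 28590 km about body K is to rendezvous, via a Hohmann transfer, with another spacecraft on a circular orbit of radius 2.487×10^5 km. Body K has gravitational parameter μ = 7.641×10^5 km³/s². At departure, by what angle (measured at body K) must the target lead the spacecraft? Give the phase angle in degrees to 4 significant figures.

φ = 105.1°

Semi-major axis of the transfer orbit: a_t = (28590 + 2.487×10^5)/2 = 1.38645×10^5 km.
Transfer time t = π√(a_t³/μ) = 1.85537×10^5 s.
The target's mean motion on its circular orbit is ω₂ = √(μ/r₂³) = 7.04793×10^-6 rad/s.
Angle swept by the target during transfer: ω₂·t = 1.30765 rad = 74.92°.
The spacecraft traverses 180° on the transfer ellipse, so the target must lead by 180° − 74.92° = 105.1°.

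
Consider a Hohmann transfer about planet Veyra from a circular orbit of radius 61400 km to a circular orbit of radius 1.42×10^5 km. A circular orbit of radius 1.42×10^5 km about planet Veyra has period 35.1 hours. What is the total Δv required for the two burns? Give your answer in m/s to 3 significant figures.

From Kepler's third law T² = 4π²r³/μ at r = 1.42×10^5 km, T = 35.1 hours = 35.1 × 3600 s = 1.2636×10^5 s: μ = 4π²r³/T² = 7.07955×10^6 km³/s².
The Hohmann ellipse has a_t = (r₁ + r₂)/2 = 1.017×10^5 km.
At r₁ the circular-orbit speed is v₁ = √(μ/r₁) = 10.74 km/s.
On the transfer ellipse at r₁, v² = μ(2/r − 1/a) gives v_p = √[μ(2/r₁ − 1/a_t)] = 12.69 km/s.
First burn Δv₁ = |v_p − v₁| = 1.950 km/s.
Circular speed at r₂: v₂ = √(μ/r₂) = 7.061 km/s.
Transfer-orbit speed at r₂: v_a = √[μ(2/r₂ − 1/a_t)] = 5.486 km/s.
Second burn Δv₂ = |v₂ − v_a| = 1.575 km/s.
Δv = Δv₁ + Δv₂ = 1.950 + 1.575 = 3.525 km/s.

Δv = 3520 m/s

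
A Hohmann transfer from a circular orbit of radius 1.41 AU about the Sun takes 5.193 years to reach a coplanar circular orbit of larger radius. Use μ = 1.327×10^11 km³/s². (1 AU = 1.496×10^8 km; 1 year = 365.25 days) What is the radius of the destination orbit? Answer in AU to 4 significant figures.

In km: r₁ = 1.41 × 1.496×10^8 = 2.10936×10^8 km.
Transfer time t = 5.193 years × 365.25 × 86400 s = 1.638786168×10^8 s, and t = π√(a_t³/μ).
So a_t = (μ t²/π²)^(1/3) = (1.327×10^11 × (1.638786168×10^8)² / π²)^(1/3) = 7.1210×10^8 km.
Since a_t = (r₁ + r₂)/2, r₂ = 2a_t − r₁ = 2×7.1210×10^8 − 2.10936×10^8 = 1.213264×10^9 km.
In AU: r₂ = 1.213264×10^9 / 1.496×10^8 = 8.110 AU.

r₂ = 8.110 AU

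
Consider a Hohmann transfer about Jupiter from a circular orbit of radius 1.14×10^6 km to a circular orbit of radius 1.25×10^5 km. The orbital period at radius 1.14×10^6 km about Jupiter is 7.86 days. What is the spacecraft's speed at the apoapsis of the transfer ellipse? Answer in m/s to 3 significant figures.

From Kepler's third law T² = 4π²r³/μ at r = 1.14×10^6 km, T = 7.86 days = 7.86 × 86400 s = 6.79104×10^5 s: μ = 4π²r³/T² = 1.26824×10^8 km³/s².
Semi-major axis of the transfer orbit: a_t = (1.140×10^6 + 1.250×10^5)/2 = 6.325×10^5 km.
The apoapsis of the transfer ellipse is at r = 1.140×10^6 km.
From the vis-viva equation, v = √[μ(2/r − 1/a_t)] = 4.689 km/s.

v = 4690 m/s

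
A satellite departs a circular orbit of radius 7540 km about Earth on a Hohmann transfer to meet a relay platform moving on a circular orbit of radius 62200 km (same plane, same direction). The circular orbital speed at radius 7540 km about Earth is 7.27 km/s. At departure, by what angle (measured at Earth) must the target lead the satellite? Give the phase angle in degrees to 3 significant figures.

φ = 104°

From the circular-orbit relation v² = μ/r at r = 7540 km: μ = v²r = (7.27)² × 7540 = 3.98511×10^5 km³/s².
Semi-major axis of the transfer orbit: a_t = (7540 + 62200)/2 = 34870 km.
The half-period of the transfer ellipse is t = π√(a_t³/μ) = 32405 s.
The target's mean motion on its circular orbit is ω₂ = √(μ/r₂³) = 4.0694×10^-5 rad/s.
Angle swept by the target during transfer: ω₂·t = 1.3187 rad = 75.56°.
The satellite traverses 180° on the transfer ellipse, so the target must lead by 180° − 75.56° = 104°.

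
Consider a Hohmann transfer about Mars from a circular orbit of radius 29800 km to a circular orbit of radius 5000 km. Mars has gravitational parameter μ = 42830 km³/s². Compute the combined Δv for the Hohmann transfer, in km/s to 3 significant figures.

Semi-major axis of the transfer orbit: a_t = (29800 + 5000)/2 = 17400 km.
Circular speed at r₁: v₁ = √(μ/r₁) = √(42830/29800) = 1.19885 km/s.
On the transfer ellipse at r₁, v² = μ(2/r − 1/a) gives v_a = √[μ(2/r₁ − 1/a_t)] = 0.642653 km/s.
First burn Δv₁ = |v_a − v₁| = 0.5562 km/s.
Circular speed at r₂: v₂ = √(μ/r₂) = 2.9268 km/s.
Transfer-orbit speed at r₂: v_p = √[μ(2/r₂ − 1/a_t)] = 3.8302 km/s.
Second burn Δv₂ = |v₂ − v_p| = 0.9034 km/s.
Total Δv = Δv₁ + Δv₂ = 1.460 km/s.

Δv = 1.46 km/s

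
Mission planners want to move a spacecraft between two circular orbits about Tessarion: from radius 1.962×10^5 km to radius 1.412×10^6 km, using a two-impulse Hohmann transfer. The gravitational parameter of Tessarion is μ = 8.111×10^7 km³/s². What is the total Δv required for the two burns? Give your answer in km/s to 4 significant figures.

Δv = 10.45 km/s

Transfer-ellipse semi-major axis a_t = (r₁ + r₂)/2 = (1.962×10^5 + 1.412×10^6)/2 = 8.041×10^5 km.
At r₁ the circular-orbit speed is v₁ = √(μ/r₁) = 20.332 km/s.
On the transfer ellipse at r₁, vis-viva gives v_p = √[μ(2/r₁ − 1/a_t)] = 26.943 km/s.
First burn Δv₁ = |v_p − v₁| = 6.611 km/s.
Circular speed at r₂: v₂ = √(μ/r₂) = 7.579 km/s.
Transfer-orbit speed at r₂: v_a = √[μ(2/r₂ − 1/a_t)] = 3.744 km/s.
Second burn Δv₂ = |v₂ − v_a| = 3.835 km/s.
Δv = Δv₁ + Δv₂ = 6.611 + 3.835 = 10.45 km/s.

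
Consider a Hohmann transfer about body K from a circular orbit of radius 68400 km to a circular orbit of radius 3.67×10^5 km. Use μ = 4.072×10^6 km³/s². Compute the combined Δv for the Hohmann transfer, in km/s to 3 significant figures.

The Hohmann ellipse has a_t = (r₁ + r₂)/2 = 2.177×10^5 km.
Circular speed at r₁: v₁ = √(μ/r₁) = √(4.072×10^6/68400) = 7.7157 km/s.
Transfer-orbit speed at r₁ (vis-viva): v_p = √[μ(2/r₁ − 1/a_t)] = 10.018 km/s.
First burn Δv₁ = |v_p − v₁| = 2.302 km/s.
At r₂, v₂ = √(μ/r₂) = 3.331 km/s.
Transfer-orbit speed at r₂: v_a = √[μ(2/r₂ − 1/a_t)] = 1.867 km/s.
Second burn Δv₂ = |v₂ − v_a| = 1.464 km/s.
Δv = Δv₁ + Δv₂ = 2.302 + 1.464 = 3.766 km/s.

Δv = 3.77 km/s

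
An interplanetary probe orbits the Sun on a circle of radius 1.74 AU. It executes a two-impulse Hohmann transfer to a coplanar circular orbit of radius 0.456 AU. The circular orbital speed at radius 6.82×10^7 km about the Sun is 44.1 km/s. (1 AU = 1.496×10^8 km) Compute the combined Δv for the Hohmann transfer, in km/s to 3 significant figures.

From the circular-orbit relation v² = μ/r at r = 6.82×10^7 km: μ = v²r = (44.1)² × 6.82×10^7 = 1.32636×10^11 km³/s².
In km: r₁ = 1.74 × 1.496×10^8 = 2.60304×10^8 km; r₂ = 0.456 × 1.496×10^8 = 6.82176×10^7 km.
Semi-major axis of the transfer orbit: a_t = (2.60304×10^8 + 6.82176×10^7)/2 = 1.642608×10^8 km.
Circular speed at r₁: v₁ = √(μ/r₁) = √(1.32636×10^11/2.60304×10^8) = 22.573 km/s.
Transfer-orbit speed at r₁ (v² = μ(2/r − 1/a)): v_a = √[μ(2/r₁ − 1/a_t)] = 14.547 km/s.
First burn Δv₁ = |v_a − v₁| = 8.026 km/s.
At r₂, v₂ = √(μ/r₂) = 44.094 km/s.
Transfer-orbit speed at r₂: v_p = √[μ(2/r₂ − 1/a_t)] = 55.508 km/s.
Second burn Δv₂ = |v₂ − v_p| = 11.41 km/s.
Total Δv = Δv₁ + Δv₂ = 19.44 km/s.

Δv = 19.4 km/s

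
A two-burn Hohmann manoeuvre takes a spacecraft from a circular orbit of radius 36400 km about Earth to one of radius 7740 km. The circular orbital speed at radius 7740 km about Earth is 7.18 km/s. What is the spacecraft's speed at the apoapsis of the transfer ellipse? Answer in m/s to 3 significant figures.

From the circular-orbit relation v² = μ/r at r = 7740 km: μ = v²r = (7.18)² × 7740 = 3.99016×10^5 km³/s².
Semi-major axis of the transfer orbit: a_t = (36400 + 7740)/2 = 22070 km.
At apoapsis, r = 36400 km.
Applying v² = μ(2/r − 1/a_t): v = 1.961 km/s.

v = 1960 m/s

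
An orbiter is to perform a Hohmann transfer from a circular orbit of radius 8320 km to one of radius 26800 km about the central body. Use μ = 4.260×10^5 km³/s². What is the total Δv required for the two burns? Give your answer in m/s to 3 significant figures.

Δv = 2930 m/s

Semi-major axis of the transfer orbit: a_t = (8320 + 26800)/2 = 17560 km.
Circular speed at r₁: v₁ = √(μ/r₁) = √(4.260×10^5/8320) = 7.156 km/s.
On the transfer ellipse at r₁, v² = μ(2/r − 1/a) gives v_p = √[μ(2/r₁ − 1/a_t)] = 8.840 km/s.
First burn Δv₁ = |v_p − v₁| = 1.684 km/s.
At r₂, v₂ = √(μ/r₂) = 3.987 km/s.
Transfer-orbit speed at r₂: v_a = √[μ(2/r₂ − 1/a_t)] = 2.744 km/s.
Second burn Δv₂ = |v₂ − v_a| = 1.243 km/s.
Total Δv = Δv₁ + Δv₂ = 2.927 km/s.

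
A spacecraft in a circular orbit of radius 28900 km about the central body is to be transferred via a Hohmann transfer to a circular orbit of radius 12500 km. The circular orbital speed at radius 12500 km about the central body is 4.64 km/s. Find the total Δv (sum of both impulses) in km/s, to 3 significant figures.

From the circular-orbit relation v² = μ/r at r = 12500 km: μ = v²r = (4.64)² × 12500 = 2.69120×10^5 km³/s².
The Hohmann ellipse has a_t = (r₁ + r₂)/2 = 20700 km.
At r₁ the circular-orbit speed is v₁ = √(μ/r₁) = 3.05158 km/s.
On the transfer ellipse at r₁, v² = μ(2/r − 1/a) gives v_a = √[μ(2/r₁ − 1/a_t)] = 2.37134 km/s.
First burn Δv₁ = |v_a − v₁| = 0.6802 km/s.
At r₂, v₂ = √(μ/r₂) = 4.6400 km/s.
Transfer-orbit speed at r₂: v_p = √[μ(2/r₂ − 1/a_t)] = 5.4825 km/s.
Second burn Δv₂ = |v₂ − v_p| = 0.8425 km/s.
Total Δv = Δv₁ + Δv₂ = 1.523 km/s.

Δv = 1.52 km/s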